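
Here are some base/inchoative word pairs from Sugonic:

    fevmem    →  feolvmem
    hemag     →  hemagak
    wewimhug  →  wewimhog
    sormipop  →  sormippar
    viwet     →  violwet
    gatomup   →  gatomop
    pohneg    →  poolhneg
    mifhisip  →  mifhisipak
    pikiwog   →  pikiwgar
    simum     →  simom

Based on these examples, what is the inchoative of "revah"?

revahak

"revah" has last vowel 'a'. The one such stem in the data (hemag → hemagak) adds -ak, so the same rule applies.
So revah → revahak.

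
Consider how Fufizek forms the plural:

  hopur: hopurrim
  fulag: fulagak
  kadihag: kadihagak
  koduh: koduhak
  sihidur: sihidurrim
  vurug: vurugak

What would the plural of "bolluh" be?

sihidur and vurug both have last vowel 'u' yet inflect differently (sihidurrim, vurugak), so the last vowel is not what conditions the rule; the final letter is.
"bolluh" ends in -h. The one such stem in the data (koduh → koduhak) adds -ak, so the same rule applies.
The other pattern: stems ending in -r double the final consonant and add -im.
So bolluh → bolluhak.

bolluhak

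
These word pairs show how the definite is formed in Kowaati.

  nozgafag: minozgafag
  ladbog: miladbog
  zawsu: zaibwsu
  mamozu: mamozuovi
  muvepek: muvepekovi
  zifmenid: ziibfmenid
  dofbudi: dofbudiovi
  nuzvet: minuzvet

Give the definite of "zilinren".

ziiblinren

zawsu and mamozu both end in -u yet inflect differently (zaibwsu, mamozuovi), so the final letter is not what conditions the rule; the first letter is.
"zilinren" begins with z-. The stems beginning with z- (zawsu → zaibwsu, zifmenid → ziibfmenid) insert -ib- after the first vowel.
The other patterns: stems beginning with d- or m- add -ovi; stems beginning with l- or n- add the prefix mi-.
So zilinren → ziiblinren.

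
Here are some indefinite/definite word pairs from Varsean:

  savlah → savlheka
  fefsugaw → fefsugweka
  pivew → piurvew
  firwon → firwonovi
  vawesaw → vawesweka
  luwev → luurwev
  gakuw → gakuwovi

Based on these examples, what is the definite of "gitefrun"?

gitefrunovi

fefsugaw and pivew both end in -w yet inflect differently (fefsugweka, piurvew), so the final letter is not what conditions the rule; the last vowel is.
"gitefrun" has last vowel 'u'. The one such stem in the data (gakuw → gakuwovi) adds -ovi, so the same rule applies.
The other patterns: stems whose last vowel is 'a' delete the last vowel and add -eka; stems whose last vowel is 'e' insert -ur- after the first vowel.
So gitefrun → gitefrunovi.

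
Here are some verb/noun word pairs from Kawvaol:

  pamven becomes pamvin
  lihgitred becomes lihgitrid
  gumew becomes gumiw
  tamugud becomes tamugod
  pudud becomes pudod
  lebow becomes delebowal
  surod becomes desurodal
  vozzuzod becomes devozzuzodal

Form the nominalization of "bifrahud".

bifrahod

"bifrahud" has last vowel 'u'. The stems whose last vowel is 'u' (tamugud → tamugod, pudud → pudod) change the last vowel to 'o'.
The other patterns: stems whose last vowel is 'e' change the last vowel to 'i'; stems whose last vowel is 'o' add de- … -al around the stem.
So bifrahud → bifrahod.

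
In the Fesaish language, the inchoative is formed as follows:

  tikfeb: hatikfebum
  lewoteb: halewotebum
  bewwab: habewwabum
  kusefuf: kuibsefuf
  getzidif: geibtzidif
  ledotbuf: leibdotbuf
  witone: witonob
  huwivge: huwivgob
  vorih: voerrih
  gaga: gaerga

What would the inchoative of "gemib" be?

hagemibum

tikfeb and witone both have last vowel 'e' yet inflect differently (hatikfebum, witonob), so the last vowel is not what conditions the rule; the final letter is.
"gemib" ends in -b. The stems ending in -b (tikfeb → hatikfebum, lewoteb → halewotebum, bewwab → habewwabum) add ha- … -um around the stem.
The other patterns: stems ending in -f insert -ib- after the first vowel; stems ending in -e drop the final letter and add -ob; stems ending in -a or -h insert -er- after the first vowel.
So gemib → hagemibum.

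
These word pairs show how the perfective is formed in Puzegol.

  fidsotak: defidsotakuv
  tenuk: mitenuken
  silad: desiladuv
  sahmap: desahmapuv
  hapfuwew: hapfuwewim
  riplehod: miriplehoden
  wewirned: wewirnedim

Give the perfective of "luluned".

lulunedim

wewirned and riplehod both end in -d yet inflect differently (wewirnedim, miriplehoden), so the final letter is not what conditions the rule; the last vowel is.
"luluned" has last vowel 'e'. The stems whose last vowel is 'e' (hapfuwew → hapfuwewim, wewirned → wewirnedim) add -im.
The other patterns: stems whose last vowel is 'o' or 'u' add mi- … -en around the stem; stems whose last vowel is 'a' add de- … -uv around the stem.
So luluned → lulunedim.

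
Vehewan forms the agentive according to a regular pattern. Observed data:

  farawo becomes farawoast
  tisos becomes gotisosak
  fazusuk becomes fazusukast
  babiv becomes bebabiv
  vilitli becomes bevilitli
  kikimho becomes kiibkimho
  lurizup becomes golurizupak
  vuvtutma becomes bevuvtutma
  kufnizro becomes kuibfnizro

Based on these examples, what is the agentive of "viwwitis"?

beviwwitis

farawo and kufnizro both end in -o yet inflect differently (farawoast, kuibfnizro), so the final letter is not what conditions the rule; the first letter is.
"viwwitis" begins with v-. The stems beginning with v- (vuvtutma → bevuvtutma, vilitli → bevilitli) add the prefix be-.
So viwwitis → beviwwitis.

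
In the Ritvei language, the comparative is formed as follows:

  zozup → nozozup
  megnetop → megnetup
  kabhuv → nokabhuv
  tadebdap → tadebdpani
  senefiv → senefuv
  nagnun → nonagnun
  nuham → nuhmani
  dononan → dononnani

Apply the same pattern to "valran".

valrnani

tadebdap and zozup both end in -p yet inflect differently (tadebdpani, nozozup), so the final letter is not what conditions the rule; the last vowel is.
"valran" has last vowel 'a'. The stems whose last vowel is 'a' (tadebdap → tadebdpani, dononan → dononnani, nuham → nuhmani) delete the last vowel and add -ani.
So valran → valrnani.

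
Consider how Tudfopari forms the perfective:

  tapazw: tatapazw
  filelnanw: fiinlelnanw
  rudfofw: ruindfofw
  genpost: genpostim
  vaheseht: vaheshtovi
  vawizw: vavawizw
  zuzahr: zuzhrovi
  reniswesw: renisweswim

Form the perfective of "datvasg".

datvasgim

genpost and vaheseht both end in -t yet inflect differently (genpostim, vaheshtovi), so the final letter is not what conditions the rule; the second-to-last letter is.
"datvasg" has second-to-last letter 's'. The stems whose second-to-last letter is 's' (reniswesw → renisweswim, genpost → genpostim) add -im.
The other patterns: stems whose second-to-last letter is 'h' delete the last vowel and add -ovi; stems whose second-to-last letter is 'z' repeat the first consonant+vowel as a prefix; stems whose second-to-last letter is 'f' or 'n' insert -in- after the first vowel.
So datvasg → datvasgim.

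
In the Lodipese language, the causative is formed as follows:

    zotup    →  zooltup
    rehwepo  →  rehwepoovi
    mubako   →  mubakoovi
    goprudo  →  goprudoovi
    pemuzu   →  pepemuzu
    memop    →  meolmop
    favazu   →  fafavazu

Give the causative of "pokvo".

pokvoovi

favazu and zotup both have last vowel 'u' yet inflect differently (fafavazu, zooltup), so the last vowel is not what conditions the rule; the final letter is.
"pokvo" ends in -o. The stems ending in -o (goprudo → goprudoovi, mubako → mubakoovi, rehwepo → rehwepoovi) add -ovi.
So pokvo → pokvoovi.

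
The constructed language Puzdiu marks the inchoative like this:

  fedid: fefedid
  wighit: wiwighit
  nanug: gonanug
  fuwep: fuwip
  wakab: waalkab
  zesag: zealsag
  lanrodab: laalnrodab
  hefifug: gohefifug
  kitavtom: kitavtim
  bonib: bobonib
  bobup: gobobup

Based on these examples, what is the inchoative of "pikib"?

pipikib

"pikib" has last vowel 'i'. The stems whose last vowel is 'i' (bonib → bobonib, fedid → fefedid, wighit → wiwighit) repeat the first consonant+vowel as a prefix.
So pikib → pipikib.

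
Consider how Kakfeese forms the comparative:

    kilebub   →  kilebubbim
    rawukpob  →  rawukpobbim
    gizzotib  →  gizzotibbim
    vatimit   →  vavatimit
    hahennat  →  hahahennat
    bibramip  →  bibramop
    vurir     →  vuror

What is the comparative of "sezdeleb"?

gizzotib and vatimit both have last vowel 'i' yet inflect differently (gizzotibbim, vavatimit), so the last vowel is not what conditions the rule; the final letter is.
"sezdeleb" ends in -b. The stems ending in -b (kilebub → kilebubbim, rawukpob → rawukpobbim, gizzotib → gizzotibbim) double the final consonant and add -im.
The other patterns: stems ending in -t repeat the first consonant+vowel as a prefix; stems ending in -p or -r change the last vowel to 'o'.
So sezdeleb → sezdelebbim.

sezdelebbim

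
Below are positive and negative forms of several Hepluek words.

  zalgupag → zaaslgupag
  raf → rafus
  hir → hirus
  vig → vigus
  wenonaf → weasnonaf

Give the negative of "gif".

gifus

zalgupag and vig both end in -g yet inflect differently (zaaslgupag, vigus), so the final letter is not what conditions the rule; the number of vowels is.
"gif" has 1 vowel. The stems with 1 vowel (vig → vigus, raf → rafus, hir → hirus) add -us.
The other pattern: stems with 3 vowels insert -as- after the first vowel.
So gif → gifus.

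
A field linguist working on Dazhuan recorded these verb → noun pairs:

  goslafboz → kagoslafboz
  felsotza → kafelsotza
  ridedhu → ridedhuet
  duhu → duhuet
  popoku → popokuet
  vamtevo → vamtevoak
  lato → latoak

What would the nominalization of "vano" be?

vanoak

"vano" ends in -o. The stems ending in -o (vamtevo → vamtevoak, lato → latoak) add -ak.
The other patterns: stems ending in -a or -z add the prefix ka-; stems ending in -u add -et.
So vano → vanoak.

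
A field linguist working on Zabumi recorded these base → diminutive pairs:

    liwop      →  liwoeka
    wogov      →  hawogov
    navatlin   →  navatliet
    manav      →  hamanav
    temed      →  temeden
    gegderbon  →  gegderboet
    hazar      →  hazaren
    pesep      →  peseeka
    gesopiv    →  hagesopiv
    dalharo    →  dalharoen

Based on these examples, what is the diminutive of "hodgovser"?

wogov and liwop both have last vowel 'o' yet inflect differently (hawogov, liwoeka), so the last vowel is not what conditions the rule; the final letter is.
"hodgovser" ends in -r. The one such stem in the data (hazar → hazaren) adds -en, so the same rule applies.
So hodgovser → hodgovseren.

hodgovseren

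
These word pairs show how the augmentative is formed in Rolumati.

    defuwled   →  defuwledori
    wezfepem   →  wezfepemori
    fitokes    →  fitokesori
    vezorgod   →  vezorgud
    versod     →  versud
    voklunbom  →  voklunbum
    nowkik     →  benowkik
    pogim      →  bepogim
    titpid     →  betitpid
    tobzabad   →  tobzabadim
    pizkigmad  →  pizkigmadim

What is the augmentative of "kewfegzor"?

defuwled and vezorgod both end in -d yet inflect differently (defuwledori, vezorgud), so the final letter is not what conditions the rule; the last vowel is.
"kewfegzor" has last vowel 'o'. The stems whose last vowel is 'o' (vezorgod → vezorgud, versod → versud, voklunbom → voklunbum) change the last vowel to 'u'.
The other patterns: stems whose last vowel is 'e' add -ori; stems whose last vowel is 'i' add the prefix be-; stems whose last vowel is 'a' add -im.
So kewfegzor → kewfegzur.

kewfegzur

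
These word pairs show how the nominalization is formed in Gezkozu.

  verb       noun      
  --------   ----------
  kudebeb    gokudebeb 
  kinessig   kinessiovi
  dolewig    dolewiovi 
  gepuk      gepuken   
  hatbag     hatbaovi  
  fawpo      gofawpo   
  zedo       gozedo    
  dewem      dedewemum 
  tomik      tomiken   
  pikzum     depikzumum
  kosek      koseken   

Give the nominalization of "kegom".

dekegomum

kinessig and tomik both have last vowel 'i' yet inflect differently (kinessiovi, tomiken), so the last vowel is not what conditions the rule; the final letter is.
"kegom" ends in -m. The stems ending in -m (pikzum → depikzumum, dewem → dedewemum) add de- … -um around the stem.
So kegom → dekegomum.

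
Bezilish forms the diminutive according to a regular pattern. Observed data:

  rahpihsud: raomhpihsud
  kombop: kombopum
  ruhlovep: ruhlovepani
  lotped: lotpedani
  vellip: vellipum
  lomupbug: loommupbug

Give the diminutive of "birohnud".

biomrohnud

"birohnud" has last vowel 'u'. The stems whose last vowel is 'u' (rahpihsud → raomhpihsud, lomupbug → loommupbug) insert -om- after the first vowel.
The other patterns: stems whose last vowel is 'i' or 'o' add -um; stems whose last vowel is 'e' add -ani.
So birohnud → biomrohnud.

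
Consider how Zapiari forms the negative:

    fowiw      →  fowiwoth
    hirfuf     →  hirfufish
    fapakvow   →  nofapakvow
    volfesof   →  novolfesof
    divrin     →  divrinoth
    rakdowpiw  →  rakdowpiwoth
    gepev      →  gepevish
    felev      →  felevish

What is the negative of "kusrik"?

kusrikoth

rakdowpiw and fapakvow both end in -w yet inflect differently (rakdowpiwoth, nofapakvow), so the final letter is not what conditions the rule; the last vowel is.
"kusrik" has last vowel 'i'. The stems whose last vowel is 'i' (rakdowpiw → rakdowpiwoth, fowiw → fowiwoth, divrin → divrinoth) add -oth.
So kusrik → kusrikoth.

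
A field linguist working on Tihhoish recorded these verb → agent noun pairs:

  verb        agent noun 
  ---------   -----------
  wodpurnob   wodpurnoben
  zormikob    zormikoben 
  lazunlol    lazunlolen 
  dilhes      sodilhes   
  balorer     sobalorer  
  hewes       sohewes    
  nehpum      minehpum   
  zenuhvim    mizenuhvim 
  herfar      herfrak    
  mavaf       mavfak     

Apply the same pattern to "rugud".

mirugud

balorer and herfar both end in -r yet inflect differently (sobalorer, herfrak), so the final letter is not what conditions the rule; the last vowel is.
"rugud" has last vowel 'u'. The one such stem in the data (nehpum → minehpum) adds the prefix mi-, so the same rule applies.
So rugud → mirugud.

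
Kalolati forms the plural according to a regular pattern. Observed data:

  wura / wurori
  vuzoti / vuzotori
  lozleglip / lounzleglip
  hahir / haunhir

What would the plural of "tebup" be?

teunbup

vuzoti and lozleglip both have last vowel 'i' yet inflect differently (vuzotori, lounzleglip), so the last vowel is not what conditions the rule; whether the stem ends in a vowel or a consonant is.
"tebup" ends in a consonant. The stems ending in a consonant (lozleglip → lounzleglip, hahir → haunhir) insert -un- after the first vowel.
The other pattern: stems ending in a vowel drop the final letter and add -ori.
So tebup → teunbup.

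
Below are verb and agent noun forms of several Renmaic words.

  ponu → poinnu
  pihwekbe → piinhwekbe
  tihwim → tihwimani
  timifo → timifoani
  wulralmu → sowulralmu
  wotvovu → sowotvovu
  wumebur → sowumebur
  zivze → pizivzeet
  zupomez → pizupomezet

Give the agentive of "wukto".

sowukto

ponu and wulralmu both end in -u yet inflect differently (poinnu, sowulralmu), so the final letter is not what conditions the rule; the first letter is.
"wukto" begins with w-. The stems beginning with w- (wulralmu → sowulralmu, wotvovu → sowotvovu, wumebur → sowumebur) add the prefix so-.
The other patterns: stems beginning with p- insert -in- after the first vowel; stems beginning with t- add -ani; stems beginning with z- add pi- … -et around the stem.
So wukto → sowukto.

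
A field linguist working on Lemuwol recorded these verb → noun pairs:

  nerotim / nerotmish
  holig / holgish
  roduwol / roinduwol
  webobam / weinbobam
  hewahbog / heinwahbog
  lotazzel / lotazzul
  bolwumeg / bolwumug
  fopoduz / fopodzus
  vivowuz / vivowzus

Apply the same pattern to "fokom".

nerotim and webobam both end in -m yet inflect differently (nerotmish, weinbobam), so the final letter is not what conditions the rule; the last vowel is.
"fokom" has last vowel 'o'. The stems whose last vowel is 'o' (roduwol → roinduwol, hewahbog → heinwahbog) insert -in- after the first vowel.
The other patterns: stems whose last vowel is 'i' delete the last vowel and add -ish; stems whose last vowel is 'e' change the last vowel to 'u'; stems whose last vowel is 'u' delete the last vowel and add -us.
So fokom → foinkom.

foinkom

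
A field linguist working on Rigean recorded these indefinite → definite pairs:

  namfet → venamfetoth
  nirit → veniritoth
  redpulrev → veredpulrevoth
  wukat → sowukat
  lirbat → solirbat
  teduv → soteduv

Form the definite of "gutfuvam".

sogutfuvam

namfet and wukat both end in -t yet inflect differently (venamfetoth, sowukat), so the final letter is not what conditions the rule; the last vowel is.
"gutfuvam" has last vowel 'a'. The stems whose last vowel is 'a' (wukat → sowukat, lirbat → solirbat) add the prefix so-.
The other pattern: stems whose last vowel is 'e' or 'i' add ve- … -oth around the stem.
So gutfuvam → sogutfuvam.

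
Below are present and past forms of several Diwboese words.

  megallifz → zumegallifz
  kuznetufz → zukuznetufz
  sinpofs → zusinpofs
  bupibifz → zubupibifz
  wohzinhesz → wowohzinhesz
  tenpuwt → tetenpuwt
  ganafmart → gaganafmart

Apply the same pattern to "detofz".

zudetofz

megallifz and wohzinhesz both end in -z yet inflect differently (zumegallifz, wowohzinhesz), so the final letter is not what conditions the rule; the second-to-last letter is.
"detofz" has second-to-last letter 'f'. The stems whose second-to-last letter is 'f' (megallifz → zumegallifz, kuznetufz → zukuznetufz, sinpofs → zusinpofs) add the prefix zu-.
The other pattern: stems whose second-to-last letter is 'r', 's' or 'w' repeat the first consonant+vowel as a prefix.
So detofz → zudetofz.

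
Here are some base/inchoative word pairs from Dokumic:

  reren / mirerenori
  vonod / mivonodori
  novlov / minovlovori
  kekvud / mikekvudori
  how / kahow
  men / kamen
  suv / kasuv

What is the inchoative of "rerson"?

reren and men both end in -n yet inflect differently (mirerenori, kamen), so the final letter is not what conditions the rule; the number of vowels is.
"rerson" has 2 vowels. The stems with 2 vowels (reren → mirerenori, vonod → mivonodori, novlov → minovlovori) add mi- … -ori around the stem.
So rerson → mirersonori.

mirersonori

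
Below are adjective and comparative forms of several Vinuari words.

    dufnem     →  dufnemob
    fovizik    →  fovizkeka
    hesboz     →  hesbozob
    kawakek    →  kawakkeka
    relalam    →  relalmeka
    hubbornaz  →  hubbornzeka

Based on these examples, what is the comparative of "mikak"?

mikakob

hesboz and hubbornaz both end in -z yet inflect differently (hesbozob, hubbornzeka), so the final letter is not what conditions the rule; the number of vowels is.
"mikak" has 2 vowels. The stems with 2 vowels (dufnem → dufnemob, hesboz → hesbozob) add -ob.
The other pattern: stems with 3 vowels delete the last vowel and add -eka.
So mikak → mikakob.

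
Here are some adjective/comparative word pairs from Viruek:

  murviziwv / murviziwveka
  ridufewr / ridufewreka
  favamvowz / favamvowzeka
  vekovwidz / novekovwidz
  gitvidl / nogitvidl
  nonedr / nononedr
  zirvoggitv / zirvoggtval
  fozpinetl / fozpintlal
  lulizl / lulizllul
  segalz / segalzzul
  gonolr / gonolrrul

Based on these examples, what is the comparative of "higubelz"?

higubelzzul

"higubelz" has second-to-last letter 'l'. The stems whose second-to-last letter is 'l' (segalz → segalzzul, gonolr → gonolrrul) double the final consonant and add -ul.
The other patterns: stems whose second-to-last letter is 'w' add -eka; stems whose second-to-last letter is 'd' add the prefix no-; stems whose second-to-last letter is 't' delete the last vowel and add -al.
So higubelz → higubelzzul.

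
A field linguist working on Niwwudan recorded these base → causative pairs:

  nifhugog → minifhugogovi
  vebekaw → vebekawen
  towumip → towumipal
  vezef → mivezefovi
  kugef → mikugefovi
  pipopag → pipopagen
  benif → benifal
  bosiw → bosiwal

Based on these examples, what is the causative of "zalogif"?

"zalogif" has last vowel 'i'. The stems whose last vowel is 'i' (towumip → towumipal, bosiw → bosiwal, benif → benifal) add -al.
So zalogif → zalogifal.

zalogifal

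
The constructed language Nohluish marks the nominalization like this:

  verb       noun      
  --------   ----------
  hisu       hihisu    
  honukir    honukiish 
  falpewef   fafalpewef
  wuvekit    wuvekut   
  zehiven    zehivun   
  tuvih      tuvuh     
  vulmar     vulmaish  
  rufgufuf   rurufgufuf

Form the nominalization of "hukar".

hukaish

honukir and tuvih both have last vowel 'i' yet inflect differently (honukiish, tuvuh), so the last vowel is not what conditions the rule; the final letter is.
"hukar" ends in -r. The stems ending in -r (vulmar → vulmaish, honukir → honukiish) drop the final letter and add -ish.
The other patterns: stems ending in -f or -u repeat the first consonant+vowel as a prefix; stems ending in -h, -n or -t change the last vowel to 'u'.
So hukar → hukaish.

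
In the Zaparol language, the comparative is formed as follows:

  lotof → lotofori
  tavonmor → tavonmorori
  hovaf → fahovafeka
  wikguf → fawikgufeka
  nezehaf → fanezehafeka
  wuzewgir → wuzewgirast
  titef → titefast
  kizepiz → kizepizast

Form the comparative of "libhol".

lotof and hovaf both end in -f yet inflect differently (lotofori, fahovafeka), so the final letter is not what conditions the rule; the last vowel is.
"libhol" has last vowel 'o'. The stems whose last vowel is 'o' (lotof → lotofori, tavonmor → tavonmorori) add -ori.
The other patterns: stems whose last vowel is 'a' or 'u' add fa- … -eka around the stem; stems whose last vowel is 'e' or 'i' add -ast.
So libhol → libholori.

libholori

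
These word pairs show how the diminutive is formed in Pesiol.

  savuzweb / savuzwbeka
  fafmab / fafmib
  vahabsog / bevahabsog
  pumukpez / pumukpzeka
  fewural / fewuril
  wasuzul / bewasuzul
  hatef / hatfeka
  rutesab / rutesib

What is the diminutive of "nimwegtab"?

savuzweb and fafmab both end in -b yet inflect differently (savuzwbeka, fafmib), so the final letter is not what conditions the rule; the last vowel is.
"nimwegtab" has last vowel 'a'. The stems whose last vowel is 'a' (fewural → fewuril, fafmab → fafmib, rutesab → rutesib) change the last vowel to 'i'.
The other patterns: stems whose last vowel is 'e' delete the last vowel and add -eka; stems whose last vowel is 'o' or 'u' add the prefix be-.
So nimwegtab → nimwegtib.

nimwegtib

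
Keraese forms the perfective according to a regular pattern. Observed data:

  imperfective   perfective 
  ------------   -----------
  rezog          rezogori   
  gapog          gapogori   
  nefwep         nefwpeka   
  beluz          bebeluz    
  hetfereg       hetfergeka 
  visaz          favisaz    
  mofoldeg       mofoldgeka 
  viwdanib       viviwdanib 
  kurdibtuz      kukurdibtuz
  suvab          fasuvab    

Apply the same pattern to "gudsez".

gudszeka

mofoldeg and rezog both end in -g yet inflect differently (mofoldgeka, rezogori), so the final letter is not what conditions the rule; the last vowel is.
"gudsez" has last vowel 'e'. The stems whose last vowel is 'e' (nefwep → nefwpeka, mofoldeg → mofoldgeka, hetfereg → hetfergeka) delete the last vowel and add -eka.
The other patterns: stems whose last vowel is 'a' add the prefix fa-; stems whose last vowel is 'o' add -ori; stems whose last vowel is 'i' or 'u' repeat the first consonant+vowel as a prefix.
So gudsez → gudszeka.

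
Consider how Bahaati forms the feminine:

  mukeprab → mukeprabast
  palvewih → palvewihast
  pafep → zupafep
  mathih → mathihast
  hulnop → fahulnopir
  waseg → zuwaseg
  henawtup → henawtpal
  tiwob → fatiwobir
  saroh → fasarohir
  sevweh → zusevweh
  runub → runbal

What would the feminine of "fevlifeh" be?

zufevlifeh

hulnop and pafep both end in -p yet inflect differently (fahulnopir, zupafep), so the final letter is not what conditions the rule; the last vowel is.
"fevlifeh" has last vowel 'e'. The stems whose last vowel is 'e' (pafep → zupafep, sevweh → zusevweh, waseg → zuwaseg) add the prefix zu-.
The other patterns: stems whose last vowel is 'o' add fa- … -ir around the stem; stems whose last vowel is 'a' or 'i' add -ast; stems whose last vowel is 'u' delete the last vowel and add -al.
So fevlifeh → zufevlifeh.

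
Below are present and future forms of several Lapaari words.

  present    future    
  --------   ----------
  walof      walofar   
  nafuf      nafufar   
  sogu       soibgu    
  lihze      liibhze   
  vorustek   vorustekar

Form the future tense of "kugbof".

"kugbof" ends in a consonant. The stems ending in a consonant (walof → walofar, vorustek → vorustekar, nafuf → nafufar) add -ar.
The other pattern: stems ending in a vowel insert -ib- after the first vowel.
So kugbof → kugbofar.

kugbofar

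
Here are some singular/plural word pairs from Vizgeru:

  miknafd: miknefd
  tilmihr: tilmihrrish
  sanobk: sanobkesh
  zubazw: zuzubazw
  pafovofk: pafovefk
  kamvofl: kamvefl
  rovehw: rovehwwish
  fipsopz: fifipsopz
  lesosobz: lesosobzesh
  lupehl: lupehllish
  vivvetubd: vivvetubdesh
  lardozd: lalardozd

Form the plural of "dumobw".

dumobwesh

"dumobw" has second-to-last letter 'b'. The stems whose second-to-last letter is 'b' (lesosobz → lesosobzesh, vivvetubd → vivvetubdesh, sanobk → sanobkesh) add -esh.
So dumobw → dumobwesh.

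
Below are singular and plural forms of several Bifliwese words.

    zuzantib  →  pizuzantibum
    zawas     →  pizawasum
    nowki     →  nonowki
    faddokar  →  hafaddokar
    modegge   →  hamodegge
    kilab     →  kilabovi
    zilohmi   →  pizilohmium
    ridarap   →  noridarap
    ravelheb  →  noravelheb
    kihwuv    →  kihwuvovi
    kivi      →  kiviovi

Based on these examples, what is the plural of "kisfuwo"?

zuzantib and kilab both end in -b yet inflect differently (pizuzantibum, kilabovi), so the final letter is not what conditions the rule; the first letter is.
"kisfuwo" begins with k-. The stems beginning with k- (kihwuv → kihwuvovi, kilab → kilabovi, kivi → kiviovi) add -ovi.
So kisfuwo → kisfuwoovi.

kisfuwoovi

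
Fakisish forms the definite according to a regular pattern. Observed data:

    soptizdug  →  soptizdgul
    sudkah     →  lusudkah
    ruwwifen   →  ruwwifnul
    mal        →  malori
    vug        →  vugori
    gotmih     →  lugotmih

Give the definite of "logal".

lulogal

"logal" has 2 vowels. The stems with 2 vowels (gotmih → lugotmih, sudkah → lusudkah) add the prefix lu-.
So logal → lulogal.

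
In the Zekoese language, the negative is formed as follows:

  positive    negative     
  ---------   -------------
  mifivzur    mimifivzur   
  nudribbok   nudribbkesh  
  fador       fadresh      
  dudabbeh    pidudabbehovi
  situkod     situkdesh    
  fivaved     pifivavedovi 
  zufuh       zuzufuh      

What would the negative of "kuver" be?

pikuverovi

dudabbeh and zufuh both end in -h yet inflect differently (pidudabbehovi, zuzufuh), so the final letter is not what conditions the rule; the last vowel is.
"kuver" has last vowel 'e'. The stems whose last vowel is 'e' (dudabbeh → pidudabbehovi, fivaved → pifivavedovi) add pi- … -ovi around the stem.
The other patterns: stems whose last vowel is 'u' repeat the first consonant+vowel as a prefix; stems whose last vowel is 'o' delete the last vowel and add -esh.
So kuver → pikuverovi.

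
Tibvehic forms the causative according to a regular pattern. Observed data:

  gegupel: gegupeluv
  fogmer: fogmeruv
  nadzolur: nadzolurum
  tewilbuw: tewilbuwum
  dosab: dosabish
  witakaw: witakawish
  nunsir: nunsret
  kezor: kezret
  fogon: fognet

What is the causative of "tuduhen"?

tuduhenuv

fogmer and nadzolur both end in -r yet inflect differently (fogmeruv, nadzolurum), so the final letter is not what conditions the rule; the last vowel is.
"tuduhen" has last vowel 'e'. The stems whose last vowel is 'e' (gegupel → gegupeluv, fogmer → fogmeruv) add -uv.
The other patterns: stems whose last vowel is 'u' add -um; stems whose last vowel is 'a' add -ish; stems whose last vowel is 'i' or 'o' delete the last vowel and add -et.
So tuduhen → tuduhenuv.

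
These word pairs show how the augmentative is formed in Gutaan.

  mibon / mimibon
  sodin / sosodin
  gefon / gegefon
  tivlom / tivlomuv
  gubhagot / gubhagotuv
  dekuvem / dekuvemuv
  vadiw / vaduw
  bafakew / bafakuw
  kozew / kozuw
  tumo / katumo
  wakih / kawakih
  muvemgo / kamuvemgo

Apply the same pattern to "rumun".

mibon and tivlom both have last vowel 'o' yet inflect differently (mimibon, tivlomuv), so the last vowel is not what conditions the rule; the final letter is.
"rumun" ends in -n. The stems ending in -n (mibon → mimibon, sodin → sosodin, gefon → gegefon) repeat the first consonant+vowel as a prefix.
So rumun → rurumun.

rurumun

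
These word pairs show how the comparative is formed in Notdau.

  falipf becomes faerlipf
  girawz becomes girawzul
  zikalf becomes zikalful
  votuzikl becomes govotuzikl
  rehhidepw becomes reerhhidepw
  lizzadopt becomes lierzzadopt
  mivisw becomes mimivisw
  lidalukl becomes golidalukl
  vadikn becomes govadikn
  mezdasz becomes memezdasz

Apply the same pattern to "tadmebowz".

tadmebowzul

mivisw and rehhidepw both end in -w yet inflect differently (mimivisw, reerhhidepw), so the final letter is not what conditions the rule; the second-to-last letter is.
"tadmebowz" has second-to-last letter 'w'. The one such stem in the data (girawz → girawzul) adds -ul, so the same rule applies.
The other patterns: stems whose second-to-last letter is 'k' add the prefix go-; stems whose second-to-last letter is 's' repeat the first consonant+vowel as a prefix; stems whose second-to-last letter is 'p' insert -er- after the first vowel.
So tadmebowz → tadmebowzul.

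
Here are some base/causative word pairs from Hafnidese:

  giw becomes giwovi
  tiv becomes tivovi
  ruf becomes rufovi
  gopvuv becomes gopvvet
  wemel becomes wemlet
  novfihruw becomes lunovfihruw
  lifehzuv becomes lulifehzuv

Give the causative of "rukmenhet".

"rukmenhet" has 3 vowels. The stems with 3 vowels (novfihruw → lunovfihruw, lifehzuv → lulifehzuv) add the prefix lu-.
So rukmenhet → lurukmenhet.

lurukmenhet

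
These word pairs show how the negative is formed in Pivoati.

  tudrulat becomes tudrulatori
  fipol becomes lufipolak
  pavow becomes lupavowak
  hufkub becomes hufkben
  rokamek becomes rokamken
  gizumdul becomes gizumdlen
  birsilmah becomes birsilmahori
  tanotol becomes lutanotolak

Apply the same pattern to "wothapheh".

wothaphhen

"wothapheh" has last vowel 'e'. The one such stem in the data (rokamek → rokamken) deletes the last vowel and adds -en (as do gizumdul, hufkub), so the same rule applies.
The other patterns: stems whose last vowel is 'a' add -ori; stems whose last vowel is 'o' add lu- … -ak around the stem.
So wothapheh → wothaphhen.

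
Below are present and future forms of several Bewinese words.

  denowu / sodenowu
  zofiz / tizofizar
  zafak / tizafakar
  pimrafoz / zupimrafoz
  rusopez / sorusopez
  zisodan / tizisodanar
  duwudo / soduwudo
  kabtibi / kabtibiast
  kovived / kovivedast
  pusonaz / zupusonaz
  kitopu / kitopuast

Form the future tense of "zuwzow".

zofiz and pusonaz both end in -z yet inflect differently (tizofizar, zupusonaz), so the final letter is not what conditions the rule; the first letter is.
"zuwzow" begins with z-. The stems beginning with z- (zisodan → tizisodanar, zafak → tizafakar, zofiz → tizofizar) add ti- … -ar around the stem.
So zuwzow → tizuwzowar.

tizuwzowar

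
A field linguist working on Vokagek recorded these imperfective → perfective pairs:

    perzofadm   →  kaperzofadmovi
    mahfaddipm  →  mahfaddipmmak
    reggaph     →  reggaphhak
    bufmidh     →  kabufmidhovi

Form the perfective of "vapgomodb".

kavapgomodbovi

mahfaddipm and perzofadm both end in -m yet inflect differently (mahfaddipmmak, kaperzofadmovi), so the final letter is not what conditions the rule; the second-to-last letter is.
"vapgomodb" has second-to-last letter 'd'. The stems whose second-to-last letter is 'd' (perzofadm → kaperzofadmovi, bufmidh → kabufmidhovi) add ka- … -ovi around the stem.
The other pattern: stems whose second-to-last letter is 'p' double the final consonant and add -ak.
So vapgomodb → kavapgomodbovi.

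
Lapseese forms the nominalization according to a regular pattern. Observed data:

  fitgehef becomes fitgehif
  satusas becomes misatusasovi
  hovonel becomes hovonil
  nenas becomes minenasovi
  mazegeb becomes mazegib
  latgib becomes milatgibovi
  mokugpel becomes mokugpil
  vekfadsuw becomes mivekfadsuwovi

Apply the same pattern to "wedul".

miwedulovi

mazegeb and latgib both end in -b yet inflect differently (mazegib, milatgibovi), so the final letter is not what conditions the rule; the last vowel is.
"wedul" has last vowel 'u'. The one such stem in the data (vekfadsuw → mivekfadsuwovi) adds mi- … -ovi around the stem, so the same rule applies.
So wedul → miwedulovi.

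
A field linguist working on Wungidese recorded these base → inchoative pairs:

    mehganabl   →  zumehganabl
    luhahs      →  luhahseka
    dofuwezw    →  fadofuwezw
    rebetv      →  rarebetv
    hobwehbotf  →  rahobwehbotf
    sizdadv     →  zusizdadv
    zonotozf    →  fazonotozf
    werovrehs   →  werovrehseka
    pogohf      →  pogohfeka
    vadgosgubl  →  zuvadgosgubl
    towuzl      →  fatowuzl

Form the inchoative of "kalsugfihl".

kalsugfihleka

zonotozf and pogohf both end in -f yet inflect differently (fazonotozf, pogohfeka), so the final letter is not what conditions the rule; the second-to-last letter is.
"kalsugfihl" has second-to-last letter 'h'. The stems whose second-to-last letter is 'h' (luhahs → luhahseka, werovrehs → werovrehseka, pogohf → pogohfeka) add -eka.
The other patterns: stems whose second-to-last letter is 'z' add the prefix fa-; stems whose second-to-last letter is 't' add the prefix ra-; stems whose second-to-last letter is 'b' or 'd' add the prefix zu-.
So kalsugfihl → kalsugfihleka.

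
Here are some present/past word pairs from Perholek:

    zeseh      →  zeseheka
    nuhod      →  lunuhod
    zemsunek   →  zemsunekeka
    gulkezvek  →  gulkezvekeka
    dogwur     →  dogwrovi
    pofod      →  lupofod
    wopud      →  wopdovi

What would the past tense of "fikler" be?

"fikler" has last vowel 'e'. The stems whose last vowel is 'e' (zeseh → zeseheka, zemsunek → zemsunekeka, gulkezvek → gulkezvekeka) add -eka.
So fikler → fiklereka.

fiklereka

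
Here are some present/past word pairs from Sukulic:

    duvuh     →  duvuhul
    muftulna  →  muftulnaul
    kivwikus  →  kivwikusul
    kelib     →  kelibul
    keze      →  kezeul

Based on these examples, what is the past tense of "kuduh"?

Every pair shown (duvuh → duvuhul, muftulna → muftulnaul, kivwikus → kivwikusul, …) follows the same rule: add -ul.
So kuduh → kuduhul.

kuduhul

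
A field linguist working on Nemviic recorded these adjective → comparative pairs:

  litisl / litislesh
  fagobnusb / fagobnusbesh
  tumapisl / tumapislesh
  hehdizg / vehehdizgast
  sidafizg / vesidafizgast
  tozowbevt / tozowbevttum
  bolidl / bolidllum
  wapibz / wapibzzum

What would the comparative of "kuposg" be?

kuposgesh

"kuposg" has second-to-last letter 's'. The stems whose second-to-last letter is 's' (litisl → litislesh, fagobnusb → fagobnusbesh, tumapisl → tumapislesh) add -esh.
The other patterns: stems whose second-to-last letter is 'z' add ve- … -ast around the stem; stems whose second-to-last letter is 'b', 'd' or 'v' double the final consonant and add -um.
So kuposg → kuposgesh.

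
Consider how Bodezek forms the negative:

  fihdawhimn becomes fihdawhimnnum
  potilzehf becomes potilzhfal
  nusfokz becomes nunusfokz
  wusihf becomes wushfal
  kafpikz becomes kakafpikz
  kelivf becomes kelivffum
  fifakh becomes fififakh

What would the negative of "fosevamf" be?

fosevamffum

wusihf and kelivf both end in -f yet inflect differently (wushfal, kelivffum), so the final letter is not what conditions the rule; the second-to-last letter is.
"fosevamf" has second-to-last letter 'm'. The one such stem in the data (fihdawhimn → fihdawhimnnum) doubles the final consonant and adds -um (as does kelivf), so the same rule applies.
So fosevamf → fosevamffum.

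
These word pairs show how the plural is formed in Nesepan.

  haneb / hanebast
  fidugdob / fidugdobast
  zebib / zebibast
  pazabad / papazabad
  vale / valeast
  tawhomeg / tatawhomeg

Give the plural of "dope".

"dope" ends in -e. The one such stem in the data (vale → valeast) adds -ast, so the same rule applies.
The other pattern: stems ending in -d or -g repeat the first consonant+vowel as a prefix.
So dope → dopeast.

dopeast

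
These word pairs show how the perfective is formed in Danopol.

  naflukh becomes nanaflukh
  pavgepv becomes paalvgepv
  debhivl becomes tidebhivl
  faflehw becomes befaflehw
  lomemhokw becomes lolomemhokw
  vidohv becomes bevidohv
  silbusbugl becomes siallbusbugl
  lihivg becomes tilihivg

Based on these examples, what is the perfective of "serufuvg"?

tiserufuvg

silbusbugl and debhivl both end in -l yet inflect differently (siallbusbugl, tidebhivl), so the final letter is not what conditions the rule; the second-to-last letter is.
"serufuvg" has second-to-last letter 'v'. The stems whose second-to-last letter is 'v' (lihivg → tilihivg, debhivl → tidebhivl) add the prefix ti-.
So serufuvg → tiserufuvg.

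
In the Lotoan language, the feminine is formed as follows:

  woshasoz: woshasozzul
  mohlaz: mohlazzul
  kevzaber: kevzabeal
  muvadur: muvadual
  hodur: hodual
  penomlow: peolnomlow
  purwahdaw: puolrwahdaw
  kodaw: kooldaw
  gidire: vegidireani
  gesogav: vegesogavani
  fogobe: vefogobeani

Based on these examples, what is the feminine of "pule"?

woshasoz and penomlow both have last vowel 'o' yet inflect differently (woshasozzul, peolnomlow), so the last vowel is not what conditions the rule; the final letter is.
"pule" ends in -e. The stems ending in -e (gidire → vegidireani, fogobe → vefogobeani) add ve- … -ani around the stem.
So pule → vepuleani.

vepuleani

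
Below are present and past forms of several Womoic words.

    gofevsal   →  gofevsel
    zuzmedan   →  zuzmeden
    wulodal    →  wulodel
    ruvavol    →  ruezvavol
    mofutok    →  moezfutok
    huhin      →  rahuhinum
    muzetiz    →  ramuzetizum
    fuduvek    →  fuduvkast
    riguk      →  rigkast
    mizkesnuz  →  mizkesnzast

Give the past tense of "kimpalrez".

kimpalrzast

gofevsal and ruvavol both end in -l yet inflect differently (gofevsel, ruezvavol), so the final letter is not what conditions the rule; the last vowel is.
"kimpalrez" has last vowel 'e'. The one such stem in the data (fuduvek → fuduvkast) deletes the last vowel and adds -ast (as do riguk, mizkesnuz), so the same rule applies.
So kimpalrez → kimpalrzast.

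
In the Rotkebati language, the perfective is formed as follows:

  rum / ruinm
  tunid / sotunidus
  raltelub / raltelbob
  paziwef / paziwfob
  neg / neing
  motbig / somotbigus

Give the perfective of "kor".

neg and motbig both end in -g yet inflect differently (neing, somotbigus), so the final letter is not what conditions the rule; the number of vowels is.
"kor" has 1 vowel. The stems with 1 vowel (neg → neing, rum → ruinm) insert -in- after the first vowel.
The other patterns: stems with 2 vowels add so- … -us around the stem; stems with 3 vowels delete the last vowel and add -ob.
So kor → koinr.

koinr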